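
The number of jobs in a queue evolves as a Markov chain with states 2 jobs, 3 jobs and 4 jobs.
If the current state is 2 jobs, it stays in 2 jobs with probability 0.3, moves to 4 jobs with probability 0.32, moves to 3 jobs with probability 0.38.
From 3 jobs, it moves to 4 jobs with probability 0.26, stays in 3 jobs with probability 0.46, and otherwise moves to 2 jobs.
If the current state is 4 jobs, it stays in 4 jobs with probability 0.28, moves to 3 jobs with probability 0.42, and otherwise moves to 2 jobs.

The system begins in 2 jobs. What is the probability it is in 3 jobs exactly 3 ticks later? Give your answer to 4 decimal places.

0.4252

Propagate the distribution vector 3 ticks from 2 jobs.
After 0 ticks: (1.0000, 0.0000, 0.0000)
After 1 tick: (0.3000, 0.3800, 0.3200)
After 2 ticks: (0.2924, 0.4232, 0.2844)
After 3 ticks: (0.2915, 0.4252, 0.2832)
P(in 3 jobs after 3 ticks) = 0.4252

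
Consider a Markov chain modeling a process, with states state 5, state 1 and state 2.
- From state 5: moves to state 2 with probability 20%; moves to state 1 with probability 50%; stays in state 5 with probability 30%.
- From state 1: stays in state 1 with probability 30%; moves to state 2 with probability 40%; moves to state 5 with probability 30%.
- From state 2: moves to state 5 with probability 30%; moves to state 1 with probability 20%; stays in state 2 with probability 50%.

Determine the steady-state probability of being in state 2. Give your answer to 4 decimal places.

Let the stationary distribution be π with π = πP and π_1 + π_2 + π_3 = 1.
π_1 = 0.3·π_1 + 0.3·π_2 + 0.3·π_3
π_2 = 0.5·π_1 + 0.3·π_2 + 0.2·π_3
Solving with the normalization constraint gives π = (0.3000, 0.3222, 0.3778).
So the stationary probability of state 2 is 0.3778.

0.3778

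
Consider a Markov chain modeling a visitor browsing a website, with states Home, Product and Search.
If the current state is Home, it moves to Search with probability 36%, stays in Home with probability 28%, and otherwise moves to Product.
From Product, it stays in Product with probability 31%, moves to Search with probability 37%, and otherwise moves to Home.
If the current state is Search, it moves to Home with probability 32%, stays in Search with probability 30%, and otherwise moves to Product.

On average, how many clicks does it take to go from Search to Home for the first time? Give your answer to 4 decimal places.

3.1250

Let t(s) be the expected number of clicks to first reach Home from state s, with t(Home) = 0. Conditioning on the first click:
t(Product) = 1 + 0.31·t(Product) + 0.37·t(Search)
t(Search) = 1 + 0.38·t(Product) + 0.3·t(Search)
Solving: t(Product) = 3.1250, t(Search) = 3.1250.
Expected clicks from Search to Home: 3.1250.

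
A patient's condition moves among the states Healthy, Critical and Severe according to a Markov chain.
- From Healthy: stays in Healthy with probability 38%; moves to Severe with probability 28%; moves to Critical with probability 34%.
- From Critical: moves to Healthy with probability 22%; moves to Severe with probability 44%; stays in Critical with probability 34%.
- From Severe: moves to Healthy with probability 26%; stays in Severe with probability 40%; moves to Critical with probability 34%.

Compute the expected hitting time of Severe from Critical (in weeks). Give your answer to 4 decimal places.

Let t(s) be the expected number of weeks to first reach Severe from state s, with t(Severe) = 0. Conditioning on the first week:
t(Healthy) = 1 + 0.38·t(Healthy) + 0.34·t(Critical)
t(Critical) = 1 + 0.22·t(Healthy) + 0.34·t(Critical)
Solving: t(Healthy) = 2.9904, t(Critical) = 2.5120.
Expected weeks from Critical to Severe: 2.5120.

2.5120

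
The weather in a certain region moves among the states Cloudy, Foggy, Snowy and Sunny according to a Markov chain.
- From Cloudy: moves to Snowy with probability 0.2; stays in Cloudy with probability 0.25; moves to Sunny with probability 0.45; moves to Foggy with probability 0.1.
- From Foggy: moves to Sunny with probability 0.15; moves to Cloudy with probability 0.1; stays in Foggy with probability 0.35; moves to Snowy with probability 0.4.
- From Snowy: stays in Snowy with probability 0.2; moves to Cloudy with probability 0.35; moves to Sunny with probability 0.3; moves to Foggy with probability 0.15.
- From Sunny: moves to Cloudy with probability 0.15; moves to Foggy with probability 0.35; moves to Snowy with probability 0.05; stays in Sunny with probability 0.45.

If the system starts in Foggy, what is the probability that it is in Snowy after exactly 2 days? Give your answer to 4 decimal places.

0.2475

Propagate the distribution vector 2 days from Foggy.
After 0 days: (0.0000, 1.0000, 0.0000, 0.0000)
After 1 day: (0.1000, 0.3500, 0.4000, 0.1500)
After 2 days: (0.2225, 0.2450, 0.2475, 0.2850)
P(in Snowy after 2 days) = 0.2475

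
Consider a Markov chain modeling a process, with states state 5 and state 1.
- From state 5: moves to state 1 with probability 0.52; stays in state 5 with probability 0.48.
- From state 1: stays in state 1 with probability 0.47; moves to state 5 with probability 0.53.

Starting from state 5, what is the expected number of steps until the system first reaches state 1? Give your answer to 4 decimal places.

1.9231

Let t(s) be the expected number of steps to first reach state 1 from state s, with t(state 1) = 0. Conditioning on the first step:
t(state 5) = 1 + 0.48·t(state 5)
Solving: t(state 5) = 1.9231.
Expected steps from state 5 to state 1: 1.9231.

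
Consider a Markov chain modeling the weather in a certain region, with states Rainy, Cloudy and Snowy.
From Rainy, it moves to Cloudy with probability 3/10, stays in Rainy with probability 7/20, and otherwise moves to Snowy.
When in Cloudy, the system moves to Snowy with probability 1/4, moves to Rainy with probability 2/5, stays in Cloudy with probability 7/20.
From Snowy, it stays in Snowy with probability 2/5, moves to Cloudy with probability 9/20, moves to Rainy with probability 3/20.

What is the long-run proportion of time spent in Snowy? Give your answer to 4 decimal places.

0.3297

Let the stationary distribution be π with π = πP and π_1 + π_2 + π_3 = 1.
π_1 = 0.35·π_1 + 0.4·π_2 + 0.15·π_3
π_2 = 0.3·π_1 + 0.35·π_2 + 0.45·π_3
Solving with the normalization constraint gives π = (0.3025, 0.3678, 0.3297).
So the stationary probability of Snowy is 0.3297.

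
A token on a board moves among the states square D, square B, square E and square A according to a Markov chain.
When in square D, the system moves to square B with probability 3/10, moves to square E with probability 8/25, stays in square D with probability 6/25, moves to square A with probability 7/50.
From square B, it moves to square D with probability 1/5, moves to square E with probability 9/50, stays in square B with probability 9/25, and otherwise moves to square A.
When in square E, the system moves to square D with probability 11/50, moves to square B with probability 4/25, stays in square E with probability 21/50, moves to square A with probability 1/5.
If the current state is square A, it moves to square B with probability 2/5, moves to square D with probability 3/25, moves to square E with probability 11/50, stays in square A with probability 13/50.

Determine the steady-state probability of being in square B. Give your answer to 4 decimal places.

0.3001

Let the stationary distribution be π with π = πP and π_1 + π_2 + π_3 + π_4 = 1.
π_1 = 0.24·π_1 + 0.2·π_2 + 0.22·π_3 + 0.12·π_4
π_2 = 0.3·π_1 + 0.36·π_2 + 0.16·π_3 + 0.4·π_4
π_3 = 0.32·π_1 + 0.18·π_2 + 0.42·π_3 + 0.22·π_4
Solving with the normalization constraint gives π = (0.1960, 0.3001, 0.2845, 0.2194).
So the stationary probability of square B is 0.3001.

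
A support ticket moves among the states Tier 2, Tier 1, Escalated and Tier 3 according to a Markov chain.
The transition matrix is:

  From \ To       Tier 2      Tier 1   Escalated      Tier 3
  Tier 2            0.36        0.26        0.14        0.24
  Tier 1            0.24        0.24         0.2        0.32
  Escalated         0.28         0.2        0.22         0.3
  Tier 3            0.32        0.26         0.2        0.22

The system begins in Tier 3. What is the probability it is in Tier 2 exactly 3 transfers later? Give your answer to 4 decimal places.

0.3053

Propagate the distribution vector 3 transfers from Tier 3.
After 0 transfers: (0.0000, 0.0000, 0.0000, 1.0000)
After 1 transfer: (0.3200, 0.2600, 0.2000, 0.2200)
After 2 transfers: (0.3040, 0.2428, 0.1848, 0.2684)
After 3 transfers: (0.3053, 0.2441, 0.1855, 0.2651)
P(in Tier 2 after 3 transfers) = 0.3053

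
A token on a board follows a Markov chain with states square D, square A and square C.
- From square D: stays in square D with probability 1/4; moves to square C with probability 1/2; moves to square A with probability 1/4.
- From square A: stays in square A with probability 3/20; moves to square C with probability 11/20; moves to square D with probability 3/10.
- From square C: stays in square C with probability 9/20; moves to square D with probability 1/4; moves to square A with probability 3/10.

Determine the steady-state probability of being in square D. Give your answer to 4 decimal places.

0.2625

Let the stationary distribution be π with π = πP and π_1 + π_2 + π_3 = 1.
π_1 = 0.25·π_1 + 0.3·π_2 + 0.25·π_3
π_2 = 0.25·π_1 + 0.15·π_2 + 0.3·π_3
Solving with the normalization constraint gives π = (0.2625, 0.2495, 0.4881).
So the stationary probability of square D is 0.2625.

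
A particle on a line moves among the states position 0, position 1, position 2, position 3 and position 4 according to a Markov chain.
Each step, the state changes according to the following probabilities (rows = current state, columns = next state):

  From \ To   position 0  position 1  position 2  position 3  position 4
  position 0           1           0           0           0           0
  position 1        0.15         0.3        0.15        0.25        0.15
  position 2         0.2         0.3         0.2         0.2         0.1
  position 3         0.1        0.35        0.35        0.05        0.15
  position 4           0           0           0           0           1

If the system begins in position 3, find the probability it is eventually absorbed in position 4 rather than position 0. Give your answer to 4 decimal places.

Let h(s) be the probability of absorption at position 4 starting from transient state s. Then h(position 4) = 1 and h(position 0) = 0. By first-step analysis:
h(position 1) = 0.15·0 + 0.3·h(position 1) + 0.15·h(position 2) + 0.25·h(position 3) + 0.15·1
h(position 2) = 0.2·0 + 0.3·h(position 1) + 0.2·h(position 2) + 0.2·h(position 3) + 0.1·1
h(position 3) = 0.1·0 + 0.35·h(position 1) + 0.35·h(position 2) + 0.05·h(position 3) + 0.15·1
Solving: h(position 1) = 0.4828, h(position 2) = 0.4295, h(position 3) = 0.4940.
Starting from position 3, the probability is 0.4940.

0.4940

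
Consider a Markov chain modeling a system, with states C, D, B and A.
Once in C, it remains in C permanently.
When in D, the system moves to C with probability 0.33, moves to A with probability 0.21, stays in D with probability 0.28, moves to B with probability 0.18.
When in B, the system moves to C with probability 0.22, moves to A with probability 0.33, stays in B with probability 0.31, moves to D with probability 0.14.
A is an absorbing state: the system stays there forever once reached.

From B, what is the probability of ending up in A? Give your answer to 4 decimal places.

0.5662

Let h(s) be the probability of absorption at A starting from transient state s. Then h(A) = 1 and h(C) = 0. By first-step analysis:
h(D) = 0.33·0 + 0.28·h(D) + 0.18·h(B) + 0.21·1
h(B) = 0.22·0 + 0.14·h(D) + 0.31·h(B) + 0.33·1
Solving: h(D) = 0.4332, h(B) = 0.5662.
Starting from B, the probability is 0.5662.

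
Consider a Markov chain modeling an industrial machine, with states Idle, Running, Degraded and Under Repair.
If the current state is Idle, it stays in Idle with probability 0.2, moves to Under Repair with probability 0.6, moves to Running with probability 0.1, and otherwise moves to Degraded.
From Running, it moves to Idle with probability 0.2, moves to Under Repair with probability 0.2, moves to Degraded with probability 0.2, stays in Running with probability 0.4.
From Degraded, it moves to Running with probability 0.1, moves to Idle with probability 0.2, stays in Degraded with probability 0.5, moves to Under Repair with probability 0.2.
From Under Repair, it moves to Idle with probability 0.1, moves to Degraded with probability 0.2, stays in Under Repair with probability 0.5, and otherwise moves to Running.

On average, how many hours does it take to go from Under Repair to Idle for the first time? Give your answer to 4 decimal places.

6.6667

Let t(s) be the expected number of hours to first reach Idle from state s, with t(Idle) = 0. Conditioning on the first hour:
t(Running) = 1 + 0.4·t(Running) + 0.2·t(Degraded) + 0.2·t(Under Repair)
t(Degraded) = 1 + 0.1·t(Running) + 0.5·t(Degraded) + 0.2·t(Under Repair)
t(Under Repair) = 1 + 0.2·t(Running) + 0.2·t(Degraded) + 0.5·t(Under Repair)
Solving: t(Running) = 5.8333, t(Degraded) = 5.8333, t(Under Repair) = 6.6667.
Expected hours from Under Repair to Idle: 6.6667.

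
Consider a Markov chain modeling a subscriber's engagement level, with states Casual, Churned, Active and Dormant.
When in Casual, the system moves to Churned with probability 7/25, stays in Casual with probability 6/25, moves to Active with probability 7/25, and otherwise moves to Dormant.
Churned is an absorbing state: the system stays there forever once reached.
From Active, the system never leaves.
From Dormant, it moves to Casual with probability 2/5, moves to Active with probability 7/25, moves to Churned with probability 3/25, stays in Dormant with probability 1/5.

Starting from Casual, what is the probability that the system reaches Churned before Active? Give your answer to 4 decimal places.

Let h(s) be the probability of absorption at Churned starting from transient state s. Then h(Churned) = 1 and h(Active) = 0. By first-step analysis:
h(Casual) = 0.24·h(Casual) + 0.28·1 + 0.28·0 + 0.2·h(Dormant)
h(Dormant) = 0.4·h(Casual) + 0.12·1 + 0.28·0 + 0.2·h(Dormant)
Solving: h(Casual) = 0.4697, h(Dormant) = 0.3848.
Starting from Casual, the probability is 0.4697.

0.4697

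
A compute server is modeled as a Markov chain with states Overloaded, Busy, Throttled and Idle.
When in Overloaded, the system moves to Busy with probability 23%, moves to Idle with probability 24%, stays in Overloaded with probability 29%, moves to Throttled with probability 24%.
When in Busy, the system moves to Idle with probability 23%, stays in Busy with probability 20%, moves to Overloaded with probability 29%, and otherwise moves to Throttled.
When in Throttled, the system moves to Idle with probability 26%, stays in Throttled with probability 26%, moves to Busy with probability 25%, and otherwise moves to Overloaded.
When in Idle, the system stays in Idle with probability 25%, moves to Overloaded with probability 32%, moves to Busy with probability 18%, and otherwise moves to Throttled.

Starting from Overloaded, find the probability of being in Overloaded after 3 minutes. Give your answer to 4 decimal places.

Propagate the distribution vector 3 minutes from Overloaded.
After 0 minutes: (1.0000, 0.0000, 0.0000, 0.0000)
After 1 minute: (0.2900, 0.2300, 0.2400, 0.2400)
After 2 minutes: (0.2828, 0.2159, 0.2564, 0.2449)
After 3 minutes: (0.2820, 0.2164, 0.2562, 0.2454)
P(in Overloaded after 3 minutes) = 0.2820

0.2820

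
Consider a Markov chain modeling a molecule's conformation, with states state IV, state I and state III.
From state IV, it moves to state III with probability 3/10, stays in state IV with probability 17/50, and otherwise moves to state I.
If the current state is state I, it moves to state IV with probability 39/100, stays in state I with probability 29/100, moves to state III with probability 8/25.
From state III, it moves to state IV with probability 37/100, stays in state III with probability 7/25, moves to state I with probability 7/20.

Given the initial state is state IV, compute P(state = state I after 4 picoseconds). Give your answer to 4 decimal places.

0.3336

Propagate the distribution vector 4 picoseconds from state IV.
After 0 picoseconds: (1.0000, 0.0000, 0.0000)
After 1 picosecond: (0.3400, 0.3600, 0.3000)
After 2 picoseconds: (0.3670, 0.3318, 0.3012)
After 3 picoseconds: (0.3656, 0.3338, 0.3006)
After 4 picoseconds: (0.3657, 0.3336, 0.3007)
P(in state I after 4 picoseconds) = 0.3336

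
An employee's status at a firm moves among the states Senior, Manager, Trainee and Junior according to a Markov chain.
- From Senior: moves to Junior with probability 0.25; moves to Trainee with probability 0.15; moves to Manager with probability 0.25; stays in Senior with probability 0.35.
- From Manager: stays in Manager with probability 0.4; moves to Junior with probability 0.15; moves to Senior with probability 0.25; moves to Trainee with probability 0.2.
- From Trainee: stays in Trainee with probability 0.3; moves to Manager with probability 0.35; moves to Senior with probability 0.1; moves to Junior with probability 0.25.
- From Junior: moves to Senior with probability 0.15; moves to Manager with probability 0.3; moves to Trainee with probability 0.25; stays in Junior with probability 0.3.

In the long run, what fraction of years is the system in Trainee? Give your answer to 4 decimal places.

0.2229

Let the stationary distribution be π with π = πP and π_1 + π_2 + π_3 + π_4 = 1.
π_1 = 0.35·π_1 + 0.25·π_2 + 0.1·π_3 + 0.15·π_4
π_2 = 0.25·π_1 + 0.4·π_2 + 0.35·π_3 + 0.3·π_4
π_3 = 0.15·π_1 + 0.2·π_2 + 0.3·π_3 + 0.25·π_4
Solving with the normalization constraint gives π = (0.2153, 0.3338, 0.2229, 0.2280).
So the stationary probability of Trainee is 0.2229.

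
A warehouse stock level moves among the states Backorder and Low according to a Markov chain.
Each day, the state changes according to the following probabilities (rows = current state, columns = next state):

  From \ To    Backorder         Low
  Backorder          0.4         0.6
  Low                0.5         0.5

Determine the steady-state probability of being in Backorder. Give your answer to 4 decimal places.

Let the stationary distribution be π with π = πP and π_1 + π_2 = 1.
π_1 = 0.4·π_1 + 0.5·π_2
Solving with the normalization constraint gives π = (0.4545, 0.5455).
So the stationary probability of Backorder is 0.4545.

0.4545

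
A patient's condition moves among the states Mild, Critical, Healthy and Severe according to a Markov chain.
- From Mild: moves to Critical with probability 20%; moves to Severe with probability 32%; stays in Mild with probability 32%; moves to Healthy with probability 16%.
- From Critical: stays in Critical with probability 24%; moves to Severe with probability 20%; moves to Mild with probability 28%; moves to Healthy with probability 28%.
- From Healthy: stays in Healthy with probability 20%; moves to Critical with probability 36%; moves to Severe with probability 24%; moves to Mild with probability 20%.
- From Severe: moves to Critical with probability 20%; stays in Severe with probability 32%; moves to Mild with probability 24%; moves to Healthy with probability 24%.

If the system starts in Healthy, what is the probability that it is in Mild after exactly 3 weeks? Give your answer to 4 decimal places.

0.2616

Propagate the distribution vector 3 weeks from Healthy.
After 0 weeks: (0.0000, 0.0000, 1.0000, 0.0000)
After 1 week: (0.2000, 0.3600, 0.2000, 0.2400)
After 2 weeks: (0.2624, 0.2464, 0.2304, 0.2608)
After 3 weeks: (0.2616, 0.2467, 0.2196, 0.2720)
P(in Mild after 3 weeks) = 0.2616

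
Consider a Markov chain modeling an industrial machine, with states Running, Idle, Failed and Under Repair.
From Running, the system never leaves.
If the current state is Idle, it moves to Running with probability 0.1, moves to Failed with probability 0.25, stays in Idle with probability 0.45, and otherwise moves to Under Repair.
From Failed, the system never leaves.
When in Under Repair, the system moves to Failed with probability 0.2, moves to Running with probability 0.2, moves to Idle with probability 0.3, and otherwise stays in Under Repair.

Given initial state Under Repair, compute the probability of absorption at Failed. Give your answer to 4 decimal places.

0.5692

Let h(s) be the probability of absorption at Failed starting from transient state s. Then h(Failed) = 1 and h(Running) = 0. By first-step analysis:
h(Idle) = 0.1·0 + 0.45·h(Idle) + 0.25·1 + 0.2·h(Under Repair)
h(Under Repair) = 0.2·0 + 0.3·h(Idle) + 0.2·1 + 0.3·h(Under Repair)
Solving: h(Idle) = 0.6615, h(Under Repair) = 0.5692.
Starting from Under Repair, the probability is 0.5692.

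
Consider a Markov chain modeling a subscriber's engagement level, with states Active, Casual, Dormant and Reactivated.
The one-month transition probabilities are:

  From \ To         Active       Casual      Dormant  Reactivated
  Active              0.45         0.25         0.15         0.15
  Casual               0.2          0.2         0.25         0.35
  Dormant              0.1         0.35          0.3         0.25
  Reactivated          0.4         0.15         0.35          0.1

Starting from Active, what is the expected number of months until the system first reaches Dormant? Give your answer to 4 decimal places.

Let t(s) be the expected number of months to first reach Dormant from state s, with t(Dormant) = 0. Conditioning on the first month:
t(Active) = 1 + 0.45·t(Active) + 0.25·t(Casual) + 0.15·t(Reactivated)
t(Casual) = 1 + 0.2·t(Active) + 0.2·t(Casual) + 0.35·t(Reactivated)
t(Reactivated) = 1 + 0.4·t(Active) + 0.15·t(Casual) + 0.1·t(Reactivated)
Solving: t(Active) = 4.7842, t(Casual) = 4.1662, t(Reactivated) = 3.9318.
Expected months from Active to Dormant: 4.7842.

4.7842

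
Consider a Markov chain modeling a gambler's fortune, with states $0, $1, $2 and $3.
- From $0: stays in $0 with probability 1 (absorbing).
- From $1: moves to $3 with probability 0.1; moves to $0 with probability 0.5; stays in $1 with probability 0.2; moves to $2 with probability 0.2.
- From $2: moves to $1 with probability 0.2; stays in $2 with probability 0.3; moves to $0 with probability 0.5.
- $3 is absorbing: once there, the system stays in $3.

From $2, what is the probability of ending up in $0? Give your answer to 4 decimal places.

Let h(s) be the probability of absorption at $0 starting from transient state s. Then h($0) = 1 and h($3) = 0. By first-step analysis:
h($1) = 0.5·1 + 0.2·h($1) + 0.2·h($2) + 0.1·0
h($2) = 0.5·1 + 0.2·h($1) + 0.3·h($2)
Solving: h($1) = 0.8654, h($2) = 0.9615.
Starting from $2, the probability is 0.9615.

0.9615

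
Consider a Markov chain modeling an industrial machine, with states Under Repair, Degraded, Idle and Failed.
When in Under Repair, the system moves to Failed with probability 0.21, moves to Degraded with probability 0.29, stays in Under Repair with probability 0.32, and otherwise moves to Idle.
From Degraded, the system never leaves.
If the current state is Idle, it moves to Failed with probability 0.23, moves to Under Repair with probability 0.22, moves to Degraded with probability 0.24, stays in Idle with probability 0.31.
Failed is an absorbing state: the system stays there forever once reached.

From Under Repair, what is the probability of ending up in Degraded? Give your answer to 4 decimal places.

0.5663

Let h(s) be the probability of absorption at Degraded starting from transient state s. Then h(Degraded) = 1 and h(Failed) = 0. By first-step analysis:
h(Under Repair) = 0.32·h(Under Repair) + 0.29·1 + 0.18·h(Idle) + 0.21·0
h(Idle) = 0.22·h(Under Repair) + 0.24·1 + 0.31·h(Idle) + 0.23·0
Solving: h(Under Repair) = 0.5663, h(Idle) = 0.5284.
Starting from Under Repair, the probability is 0.5663.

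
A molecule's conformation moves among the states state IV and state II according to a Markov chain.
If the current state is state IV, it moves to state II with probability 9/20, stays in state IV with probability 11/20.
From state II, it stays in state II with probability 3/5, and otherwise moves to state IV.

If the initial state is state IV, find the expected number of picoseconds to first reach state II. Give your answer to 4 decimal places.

2.2222

Let t(s) be the expected number of picoseconds to first reach state II from state s, with t(state II) = 0. Conditioning on the first picosecond:
t(state IV) = 1 + 0.55·t(state IV)
Solving: t(state IV) = 2.2222.
Expected picoseconds from state IV to state II: 2.2222.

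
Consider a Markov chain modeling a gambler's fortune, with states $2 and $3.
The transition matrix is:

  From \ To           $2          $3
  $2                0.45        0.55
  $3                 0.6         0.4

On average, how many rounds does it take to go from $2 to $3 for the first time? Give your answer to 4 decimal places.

1.8182

Let t(s) be the expected number of rounds to first reach $3 from state s, with t($3) = 0. Conditioning on the first round:
t($2) = 1 + 0.45·t($2)
Solving: t($2) = 1.8182.
Expected rounds from $2 to $3: 1.8182.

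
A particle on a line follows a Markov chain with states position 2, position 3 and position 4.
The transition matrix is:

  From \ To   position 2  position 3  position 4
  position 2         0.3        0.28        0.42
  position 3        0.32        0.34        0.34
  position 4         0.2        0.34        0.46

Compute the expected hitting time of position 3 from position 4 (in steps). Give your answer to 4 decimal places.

3.0612

Let t(s) be the expected number of steps to first reach position 3 from state s, with t(position 3) = 0. Conditioning on the first step:
t(position 2) = 1 + 0.3·t(position 2) + 0.42·t(position 4)
t(position 4) = 1 + 0.2·t(position 2) + 0.46·t(position 4)
Solving: t(position 2) = 3.2653, t(position 4) = 3.0612.
Expected steps from position 4 to position 3: 3.0612.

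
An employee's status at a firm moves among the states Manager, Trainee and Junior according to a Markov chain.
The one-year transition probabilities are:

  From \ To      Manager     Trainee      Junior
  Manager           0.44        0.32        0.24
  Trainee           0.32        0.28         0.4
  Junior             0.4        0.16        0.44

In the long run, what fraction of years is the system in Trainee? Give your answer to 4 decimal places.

0.2537

Let the stationary distribution be π with π = πP and π_1 + π_2 + π_3 = 1.
π_1 = 0.44·π_1 + 0.32·π_2 + 0.4·π_3
π_2 = 0.32·π_1 + 0.28·π_2 + 0.16·π_3
Solving with the normalization constraint gives π = (0.3955, 0.2537, 0.3507).
So the stationary probability of Trainee is 0.2537.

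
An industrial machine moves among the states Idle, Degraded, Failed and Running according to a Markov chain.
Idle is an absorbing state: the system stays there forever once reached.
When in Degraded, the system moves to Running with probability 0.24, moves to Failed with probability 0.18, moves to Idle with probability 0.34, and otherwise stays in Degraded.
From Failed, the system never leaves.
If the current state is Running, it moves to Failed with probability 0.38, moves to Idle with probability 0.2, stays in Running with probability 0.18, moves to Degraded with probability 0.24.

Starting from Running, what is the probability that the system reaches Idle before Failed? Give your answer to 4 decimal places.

0.4130

Let h(s) be the probability of absorption at Idle starting from transient state s. Then h(Idle) = 1 and h(Failed) = 0. By first-step analysis:
h(Degraded) = 0.34·1 + 0.24·h(Degraded) + 0.18·0 + 0.24·h(Running)
h(Running) = 0.2·1 + 0.24·h(Degraded) + 0.38·0 + 0.18·h(Running)
Solving: h(Degraded) = 0.5778, h(Running) = 0.4130.
Starting from Running, the probability is 0.4130.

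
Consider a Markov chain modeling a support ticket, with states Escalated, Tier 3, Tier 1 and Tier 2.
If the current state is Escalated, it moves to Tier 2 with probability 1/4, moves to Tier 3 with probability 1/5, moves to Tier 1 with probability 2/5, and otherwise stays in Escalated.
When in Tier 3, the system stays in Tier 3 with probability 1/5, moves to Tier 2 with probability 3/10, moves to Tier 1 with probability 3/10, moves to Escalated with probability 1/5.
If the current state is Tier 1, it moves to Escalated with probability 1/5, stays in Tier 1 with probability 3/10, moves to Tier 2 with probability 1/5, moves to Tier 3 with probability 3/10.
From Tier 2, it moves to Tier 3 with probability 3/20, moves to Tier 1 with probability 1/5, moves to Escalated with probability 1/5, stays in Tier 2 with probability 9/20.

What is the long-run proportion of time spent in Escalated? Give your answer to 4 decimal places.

0.1905

Let the stationary distribution be π with π = πP and π_1 + π_2 + π_3 + π_4 = 1.
π_1 = 0.15·π_1 + 0.2·π_2 + 0.2·π_3 + 0.2·π_4
π_2 = 0.2·π_1 + 0.2·π_2 + 0.3·π_3 + 0.15·π_4
π_3 = 0.4·π_1 + 0.3·π_2 + 0.3·π_3 + 0.2·π_4
Solving with the normalization constraint gives π = (0.1905, 0.2134, 0.2883, 0.3078).
So the stationary probability of Escalated is 0.1905.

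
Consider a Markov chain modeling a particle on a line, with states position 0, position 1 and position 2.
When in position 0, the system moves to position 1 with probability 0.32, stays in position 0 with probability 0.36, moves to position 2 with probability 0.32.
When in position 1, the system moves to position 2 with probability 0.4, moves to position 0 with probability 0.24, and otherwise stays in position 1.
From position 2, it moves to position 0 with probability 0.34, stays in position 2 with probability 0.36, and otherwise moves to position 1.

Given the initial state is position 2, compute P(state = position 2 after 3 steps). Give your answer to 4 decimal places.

Propagate the distribution vector 3 steps from position 2.
After 0 steps: (0.0000, 0.0000, 1.0000)
After 1 step: (0.3400, 0.3000, 0.3600)
After 2 steps: (0.3168, 0.3248, 0.3584)
After 3 steps: (0.3139, 0.3258, 0.3603)
P(in position 2 after 3 steps) = 0.3603

0.3603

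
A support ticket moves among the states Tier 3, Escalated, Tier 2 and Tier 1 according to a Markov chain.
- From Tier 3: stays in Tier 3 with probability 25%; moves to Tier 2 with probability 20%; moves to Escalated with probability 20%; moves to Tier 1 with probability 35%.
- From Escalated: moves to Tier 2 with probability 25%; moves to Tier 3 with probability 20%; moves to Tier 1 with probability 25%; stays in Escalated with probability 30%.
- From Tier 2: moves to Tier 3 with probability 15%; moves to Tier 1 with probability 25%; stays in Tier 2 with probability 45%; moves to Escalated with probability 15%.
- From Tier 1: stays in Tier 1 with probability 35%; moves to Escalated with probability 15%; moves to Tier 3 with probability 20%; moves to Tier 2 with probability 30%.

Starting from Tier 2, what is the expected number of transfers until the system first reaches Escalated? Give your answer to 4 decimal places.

Let t(s) be the expected number of transfers to first reach Escalated from state s, with t(Escalated) = 0. Conditioning on the first transfer:
t(Tier 3) = 1 + 0.25·t(Tier 3) + 0.2·t(Tier 2) + 0.35·t(Tier 1)
t(Tier 2) = 1 + 0.15·t(Tier 3) + 0.45·t(Tier 2) + 0.25·t(Tier 1)
t(Tier 1) = 1 + 0.2·t(Tier 3) + 0.3·t(Tier 2) + 0.35·t(Tier 1)
Solving: t(Tier 3) = 5.9317, t(Tier 2) = 6.2829, t(Tier 1) = 6.2634.
Expected transfers from Tier 2 to Escalated: 6.2829.

6.2829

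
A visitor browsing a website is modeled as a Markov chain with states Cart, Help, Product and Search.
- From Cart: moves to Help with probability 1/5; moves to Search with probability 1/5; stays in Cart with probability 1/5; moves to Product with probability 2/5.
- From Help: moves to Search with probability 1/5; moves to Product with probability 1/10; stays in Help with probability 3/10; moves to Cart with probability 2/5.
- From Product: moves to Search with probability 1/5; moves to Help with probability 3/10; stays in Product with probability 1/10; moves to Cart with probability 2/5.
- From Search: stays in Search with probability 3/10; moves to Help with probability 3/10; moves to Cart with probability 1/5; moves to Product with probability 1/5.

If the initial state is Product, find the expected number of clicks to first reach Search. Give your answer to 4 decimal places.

5.0000

Let t(s) be the expected number of clicks to first reach Search from state s, with t(Search) = 0. Conditioning on the first click:
t(Cart) = 1 + 0.2·t(Cart) + 0.2·t(Help) + 0.4·t(Product)
t(Help) = 1 + 0.4·t(Cart) + 0.3·t(Help) + 0.1·t(Product)
t(Product) = 1 + 0.4·t(Cart) + 0.3·t(Help) + 0.1·t(Product)
Solving: t(Cart) = 5.0000, t(Help) = 5.0000, t(Product) = 5.0000.
Expected clicks from Product to Search: 5.0000.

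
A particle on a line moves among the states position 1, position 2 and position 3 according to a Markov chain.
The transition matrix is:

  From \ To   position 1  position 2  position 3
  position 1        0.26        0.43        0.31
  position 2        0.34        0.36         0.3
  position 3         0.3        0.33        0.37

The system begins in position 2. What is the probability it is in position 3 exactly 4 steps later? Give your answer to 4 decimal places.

Propagate the distribution vector 4 steps from position 2.
After 0 steps: (0.0000, 1.0000, 0.0000)
After 1 step: (0.3400, 0.3600, 0.3000)
After 2 steps: (0.3008, 0.3748, 0.3244)
After 3 steps: (0.3030, 0.3713, 0.3257)
After 4 steps: (0.3027, 0.3714, 0.3258)
P(in position 3 after 4 steps) = 0.3258

0.3258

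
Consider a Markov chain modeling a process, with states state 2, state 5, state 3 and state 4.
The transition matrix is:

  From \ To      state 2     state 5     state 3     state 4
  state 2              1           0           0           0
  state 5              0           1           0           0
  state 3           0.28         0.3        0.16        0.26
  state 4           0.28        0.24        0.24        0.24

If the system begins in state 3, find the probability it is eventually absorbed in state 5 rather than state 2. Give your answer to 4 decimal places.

0.5042

Let h(s) be the probability of absorption at state 5 starting from transient state s. Then h(state 5) = 1 and h(state 2) = 0. By first-step analysis:
h(state 3) = 0.28·0 + 0.3·1 + 0.16·h(state 3) + 0.26·h(state 4)
h(state 4) = 0.28·0 + 0.24·1 + 0.24·h(state 3) + 0.24·h(state 4)
Solving: h(state 3) = 0.5042, h(state 4) = 0.4750.
Starting from state 3, the probability is 0.5042.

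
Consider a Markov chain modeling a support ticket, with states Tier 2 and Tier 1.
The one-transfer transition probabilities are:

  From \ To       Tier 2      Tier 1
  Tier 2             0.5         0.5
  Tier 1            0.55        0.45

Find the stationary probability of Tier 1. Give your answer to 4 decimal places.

Let the stationary distribution be π with π = πP and π_1 + π_2 = 1.
π_1 = 0.5·π_1 + 0.55·π_2
Solving with the normalization constraint gives π = (0.5238, 0.4762).
So the stationary probability of Tier 1 is 0.4762.

0.4762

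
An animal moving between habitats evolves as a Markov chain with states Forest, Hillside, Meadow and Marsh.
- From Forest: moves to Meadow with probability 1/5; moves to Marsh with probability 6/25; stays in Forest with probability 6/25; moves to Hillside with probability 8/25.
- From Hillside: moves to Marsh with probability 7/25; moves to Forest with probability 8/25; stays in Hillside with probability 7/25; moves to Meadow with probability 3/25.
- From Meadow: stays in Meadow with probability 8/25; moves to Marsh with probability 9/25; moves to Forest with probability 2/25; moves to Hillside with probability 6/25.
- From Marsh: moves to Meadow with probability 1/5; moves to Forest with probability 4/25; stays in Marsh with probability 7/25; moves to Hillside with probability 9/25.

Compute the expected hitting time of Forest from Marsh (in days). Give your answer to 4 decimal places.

5.1579

Let t(s) be the expected number of days to first reach Forest from state s, with t(Forest) = 0. Conditioning on the first day:
t(Hillside) = 1 + 0.28·t(Hillside) + 0.12·t(Meadow) + 0.28·t(Marsh)
t(Meadow) = 1 + 0.24·t(Hillside) + 0.32·t(Meadow) + 0.36·t(Marsh)
t(Marsh) = 1 + 0.36·t(Hillside) + 0.2·t(Meadow) + 0.28·t(Marsh)
Solving: t(Hillside) = 4.3509, t(Meadow) = 5.7368, t(Marsh) = 5.1579.
Expected days from Marsh to Forest: 5.1579.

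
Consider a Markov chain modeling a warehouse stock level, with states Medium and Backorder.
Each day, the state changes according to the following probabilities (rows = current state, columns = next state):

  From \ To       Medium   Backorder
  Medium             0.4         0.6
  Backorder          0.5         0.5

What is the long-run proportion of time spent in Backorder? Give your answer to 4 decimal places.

Let the stationary distribution be π with π = πP and π_1 + π_2 = 1.
π_1 = 0.4·π_1 + 0.5·π_2
Solving with the normalization constraint gives π = (0.4545, 0.5455).
So the stationary probability of Backorder is 0.5455.

0.5455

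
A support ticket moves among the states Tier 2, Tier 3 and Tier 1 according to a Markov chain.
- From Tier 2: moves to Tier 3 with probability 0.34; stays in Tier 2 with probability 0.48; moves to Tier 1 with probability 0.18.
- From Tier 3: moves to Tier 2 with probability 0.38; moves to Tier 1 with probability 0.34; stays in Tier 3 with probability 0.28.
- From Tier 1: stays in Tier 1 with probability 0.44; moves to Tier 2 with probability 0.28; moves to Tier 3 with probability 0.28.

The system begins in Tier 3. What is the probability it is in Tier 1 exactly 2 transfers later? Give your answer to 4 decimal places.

0.3132

Sum over the intermediate state after 1 transfer:
P = P(Tier 3→Tier 2)·P(Tier 2→Tier 1) + P(Tier 3→Tier 3)·P(Tier 3→Tier 1) + P(Tier 3→Tier 1)·P(Tier 1→Tier 1)
  = 0.38×0.18 + 0.28×0.34 + 0.34×0.44
  = 0.0684 + 0.0952 + 0.1496 = 0.3132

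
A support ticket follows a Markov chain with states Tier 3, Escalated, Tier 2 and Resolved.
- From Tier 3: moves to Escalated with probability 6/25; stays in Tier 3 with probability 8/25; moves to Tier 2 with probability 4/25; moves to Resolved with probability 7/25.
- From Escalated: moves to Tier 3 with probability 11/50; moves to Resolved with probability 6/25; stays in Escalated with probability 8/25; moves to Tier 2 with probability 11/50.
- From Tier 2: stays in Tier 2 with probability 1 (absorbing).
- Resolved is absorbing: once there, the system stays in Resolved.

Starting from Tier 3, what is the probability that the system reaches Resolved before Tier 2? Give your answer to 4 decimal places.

Let h(s) be the probability of absorption at Resolved starting from transient state s. Then h(Resolved) = 1 and h(Tier 2) = 0. By first-step analysis:
h(Tier 3) = 0.32·h(Tier 3) + 0.24·h(Escalated) + 0.16·0 + 0.28·1
h(Escalated) = 0.22·h(Tier 3) + 0.32·h(Escalated) + 0.22·0 + 0.24·1
Solving: h(Tier 3) = 0.6055, h(Escalated) = 0.5488.
Starting from Tier 3, the probability is 0.6055.

0.6055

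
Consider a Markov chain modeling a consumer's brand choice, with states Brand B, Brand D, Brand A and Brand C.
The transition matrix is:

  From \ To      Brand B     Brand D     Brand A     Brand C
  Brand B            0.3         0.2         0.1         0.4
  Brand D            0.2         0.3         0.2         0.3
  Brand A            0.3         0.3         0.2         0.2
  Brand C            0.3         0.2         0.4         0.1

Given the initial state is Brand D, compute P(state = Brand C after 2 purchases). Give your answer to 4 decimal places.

Propagate the distribution vector 2 purchases from Brand D.
After 0 purchases: (0.0000, 1.0000, 0.0000, 0.0000)
After 1 purchase: (0.2000, 0.3000, 0.2000, 0.3000)
After 2 purchases: (0.2700, 0.2500, 0.2400, 0.2400)
P(in Brand C after 2 purchases) = 0.2400

0.2400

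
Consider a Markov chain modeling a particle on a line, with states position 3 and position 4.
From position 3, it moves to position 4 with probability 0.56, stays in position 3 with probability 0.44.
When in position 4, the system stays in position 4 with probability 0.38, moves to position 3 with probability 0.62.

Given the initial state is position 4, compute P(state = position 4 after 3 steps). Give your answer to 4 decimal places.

0.4715

Propagate the distribution vector 3 steps from position 4.
After 0 steps: (0.0000, 1.0000)
After 1 step: (0.6200, 0.3800)
After 2 steps: (0.5084, 0.4916)
After 3 steps: (0.5285, 0.4715)
P(in position 4 after 3 steps) = 0.4715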